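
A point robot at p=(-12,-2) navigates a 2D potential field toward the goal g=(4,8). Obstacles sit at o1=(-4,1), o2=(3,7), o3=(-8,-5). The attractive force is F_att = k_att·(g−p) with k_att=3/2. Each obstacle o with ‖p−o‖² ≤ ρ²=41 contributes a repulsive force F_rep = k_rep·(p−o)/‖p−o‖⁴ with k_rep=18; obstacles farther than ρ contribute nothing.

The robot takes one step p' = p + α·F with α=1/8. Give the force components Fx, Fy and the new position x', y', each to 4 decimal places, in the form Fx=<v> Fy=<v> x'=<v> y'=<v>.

F_att = 3/2·(g−p) = 3/2·(16,10) = (24.0000,15.0000)
o1: d²=73 > ρ²=41 → inactive
o2: d²=306 > ρ²=41 → inactive
o3: d²=25 ≤ ρ²=41; F_rep = 18·(-4,3)/25² = (-0.1152,0.0864)
F = F_att + ΣF_rep = (23.8848,15.0864)
p' = p + 1/8·F = (-9.0144,-0.1142)

Fx=23.8848 Fy=15.0864 x'=-9.0144 y'=-0.1142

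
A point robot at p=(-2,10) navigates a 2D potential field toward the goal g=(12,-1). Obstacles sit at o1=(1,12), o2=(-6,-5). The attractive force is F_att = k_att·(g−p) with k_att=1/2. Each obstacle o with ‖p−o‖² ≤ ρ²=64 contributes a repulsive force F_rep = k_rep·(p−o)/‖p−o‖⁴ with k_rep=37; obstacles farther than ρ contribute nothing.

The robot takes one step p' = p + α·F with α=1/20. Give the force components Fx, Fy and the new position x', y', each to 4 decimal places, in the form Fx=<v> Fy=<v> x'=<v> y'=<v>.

F_att = 1/2·(g−p) = 1/2·(14,-11) = (7.0000,-5.5000)
o1: d²=13 ≤ ρ²=64; F_rep = 37·(-3,-2)/13² = (-0.6568,-0.4379)
o2: d²=241 > ρ²=64 → inactive
F = F_att + ΣF_rep = (6.3432,-5.9379)
p' = p + 1/20·F = (-1.6828,9.7031)

Fx=6.3432 Fy=-5.9379 x'=-1.6828 y'=9.7031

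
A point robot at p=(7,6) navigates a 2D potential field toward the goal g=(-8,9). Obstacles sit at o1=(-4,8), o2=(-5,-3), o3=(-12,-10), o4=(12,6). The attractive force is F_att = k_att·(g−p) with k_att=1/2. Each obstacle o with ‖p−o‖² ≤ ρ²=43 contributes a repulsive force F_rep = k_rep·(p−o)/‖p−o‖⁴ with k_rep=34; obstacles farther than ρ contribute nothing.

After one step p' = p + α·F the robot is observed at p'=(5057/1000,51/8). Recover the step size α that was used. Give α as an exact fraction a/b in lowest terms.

α = 1/4

F_att = 1/2·(g−p) = 1/2·(-15,3) = (-7.5000,1.5000)
o1: d²=125 > ρ²=43 → inactive
o2: d²=225 > ρ²=43 → inactive
o3: d²=617 > ρ²=43 → inactive
o4: d²=25 ≤ ρ²=43; F_rep = 34·(-5,0)/25² = (-0.2720,0.0000)
F = F_att + ΣF_rep = (-7.7720,1.5000)
Δp = p'−p = (-1.9430,0.3750); α = Δx/Fx = (-1943/1000) / (-1943/250) = 1/4
check: Δy/Fy = (3/8) / (3/2) = 1/4 ✓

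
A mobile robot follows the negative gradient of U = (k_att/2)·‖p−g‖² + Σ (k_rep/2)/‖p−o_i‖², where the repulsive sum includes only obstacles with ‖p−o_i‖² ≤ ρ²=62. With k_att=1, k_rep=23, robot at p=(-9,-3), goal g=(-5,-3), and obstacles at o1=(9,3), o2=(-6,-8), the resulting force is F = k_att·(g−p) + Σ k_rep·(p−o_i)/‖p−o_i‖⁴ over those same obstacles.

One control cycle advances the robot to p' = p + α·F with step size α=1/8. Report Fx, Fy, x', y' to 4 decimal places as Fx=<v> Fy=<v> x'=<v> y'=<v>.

F_att = 1·(g−p) = 1·(4,0) = (4.0000,0.0000)
o1: d²=360 > ρ²=62 → inactive
o2: d²=34 ≤ ρ²=62; F_rep = 23·(-3,5)/34² = (-0.0597,0.0995)
F = F_att + ΣF_rep = (3.9403,0.0995)
p' = p + 1/8·F = (-8.5075,-2.9876)

Fx=3.9403 Fy=0.0995 x'=-8.5075 y'=-2.9876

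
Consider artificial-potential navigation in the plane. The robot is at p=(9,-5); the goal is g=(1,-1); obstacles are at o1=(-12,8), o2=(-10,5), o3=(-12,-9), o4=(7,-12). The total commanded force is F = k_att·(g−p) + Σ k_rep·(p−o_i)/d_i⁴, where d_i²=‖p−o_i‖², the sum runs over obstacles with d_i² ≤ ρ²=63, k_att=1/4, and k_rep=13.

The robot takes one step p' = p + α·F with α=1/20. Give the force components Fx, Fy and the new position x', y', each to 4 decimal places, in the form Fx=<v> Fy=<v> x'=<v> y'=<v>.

Fx=-1.9907 Fy=1.0324 x'=8.9005 y'=-4.9484

F_att = 1/4·(g−p) = 1/4·(-8,4) = (-2.0000,1.0000)
o1: d²=610 > ρ²=63 → inactive
o2: d²=461 > ρ²=63 → inactive
o3: d²=457 > ρ²=63 → inactive
o4: d²=53 ≤ ρ²=63; F_rep = 13·(2,7)/53² = (0.0093,0.0324)
F = F_att + ΣF_rep = (-1.9907,1.0324)
p' = p + 1/20·F = (8.9005,-4.9484)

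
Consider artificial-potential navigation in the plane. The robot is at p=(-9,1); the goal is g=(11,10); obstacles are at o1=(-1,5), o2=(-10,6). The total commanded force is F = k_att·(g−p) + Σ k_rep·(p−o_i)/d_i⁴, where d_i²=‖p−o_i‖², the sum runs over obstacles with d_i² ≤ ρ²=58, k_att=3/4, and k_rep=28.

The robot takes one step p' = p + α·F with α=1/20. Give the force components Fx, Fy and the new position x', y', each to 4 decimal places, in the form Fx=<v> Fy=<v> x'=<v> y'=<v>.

Fx=15.0414 Fy=6.5429 x'=-8.2479 y'=1.3271

F_att = 3/4·(g−p) = 3/4·(20,9) = (15.0000,6.7500)
o1: d²=80 > ρ²=58 → inactive
o2: d²=26 ≤ ρ²=58; F_rep = 28·(1,-5)/26² = (0.0414,-0.2071)
F = F_att + ΣF_rep = (15.0414,6.5429)
p' = p + 1/20·F = (-8.2479,1.3271)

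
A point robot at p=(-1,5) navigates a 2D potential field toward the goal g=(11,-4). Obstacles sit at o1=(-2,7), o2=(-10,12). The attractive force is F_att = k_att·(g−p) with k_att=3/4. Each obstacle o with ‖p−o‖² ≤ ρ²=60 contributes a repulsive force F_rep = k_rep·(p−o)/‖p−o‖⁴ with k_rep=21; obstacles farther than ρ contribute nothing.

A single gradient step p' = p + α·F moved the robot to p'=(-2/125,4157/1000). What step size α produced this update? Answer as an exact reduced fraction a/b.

α = 1/10

F_att = 3/4·(g−p) = 3/4·(12,-9) = (9.0000,-6.7500)
o1: d²=5 ≤ ρ²=60; F_rep = 21·(1,-2)/5² = (0.8400,-1.6800)
o2: d²=130 > ρ²=60 → inactive
F = F_att + ΣF_rep = (9.8400,-8.4300)
Δp = p'−p = (0.9840,-0.8430); α = Δx/Fx = (123/125) / (246/25) = 1/10
check: Δy/Fy = (-843/1000) / (-843/100) = 1/10 ✓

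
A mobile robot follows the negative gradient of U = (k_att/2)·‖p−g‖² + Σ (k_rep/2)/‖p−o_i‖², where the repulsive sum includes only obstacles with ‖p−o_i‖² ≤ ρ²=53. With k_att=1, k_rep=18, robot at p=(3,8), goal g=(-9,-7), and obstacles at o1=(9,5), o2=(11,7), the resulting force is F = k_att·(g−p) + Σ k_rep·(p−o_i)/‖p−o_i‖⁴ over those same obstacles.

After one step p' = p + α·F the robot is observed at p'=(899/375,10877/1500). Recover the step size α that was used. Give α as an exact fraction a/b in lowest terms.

F_att = 1·(g−p) = 1·(-12,-15) = (-12.0000,-15.0000)
o1: d²=45 ≤ ρ²=53; F_rep = 18·(-6,3)/45² = (-0.0533,0.0267)
o2: d²=65 > ρ²=53 → inactive
F = F_att + ΣF_rep = (-12.0533,-14.9733)
Δp = p'−p = (-0.6027,-0.7487); α = Δx/Fx = (-226/375) / (-904/75) = 1/20
check: Δy/Fy = (-1123/1500) / (-1123/75) = 1/20 ✓

α = 1/20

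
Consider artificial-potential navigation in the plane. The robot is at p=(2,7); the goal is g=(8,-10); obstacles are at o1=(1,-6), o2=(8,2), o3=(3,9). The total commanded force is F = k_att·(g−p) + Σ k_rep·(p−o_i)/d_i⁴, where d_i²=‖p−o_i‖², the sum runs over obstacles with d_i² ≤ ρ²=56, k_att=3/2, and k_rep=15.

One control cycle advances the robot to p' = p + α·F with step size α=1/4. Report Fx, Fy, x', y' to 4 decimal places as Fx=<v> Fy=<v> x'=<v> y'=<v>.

F_att = 3/2·(g−p) = 3/2·(6,-17) = (9.0000,-25.5000)
o1: d²=170 > ρ²=56 → inactive
o2: d²=61 > ρ²=56 → inactive
o3: d²=5 ≤ ρ²=56; F_rep = 15·(-1,-2)/5² = (-0.6000,-1.2000)
F = F_att + ΣF_rep = (8.4000,-26.7000)
p' = p + 1/4·F = (4.1000,0.3250)

Fx=8.4000 Fy=-26.7000 x'=4.1000 y'=0.3250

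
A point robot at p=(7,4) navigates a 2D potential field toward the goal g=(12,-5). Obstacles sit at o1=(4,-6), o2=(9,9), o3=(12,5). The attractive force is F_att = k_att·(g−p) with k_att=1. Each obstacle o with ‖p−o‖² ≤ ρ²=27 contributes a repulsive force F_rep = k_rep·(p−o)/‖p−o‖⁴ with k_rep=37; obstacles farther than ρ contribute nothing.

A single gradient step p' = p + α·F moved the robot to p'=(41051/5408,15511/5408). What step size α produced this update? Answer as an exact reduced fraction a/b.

F_att = 1·(g−p) = 1·(5,-9) = (5.0000,-9.0000)
o1: d²=109 > ρ²=27 → inactive
o2: d²=29 > ρ²=27 → inactive
o3: d²=26 ≤ ρ²=27; F_rep = 37·(-5,-1)/26² = (-0.2737,-0.0547)
F = F_att + ΣF_rep = (4.7263,-9.0547)
Δp = p'−p = (0.5908,-1.1318); α = Δx/Fx = (3195/5408) / (3195/676) = 1/8
check: Δy/Fy = (-6121/5408) / (-6121/676) = 1/8 ✓

α = 1/8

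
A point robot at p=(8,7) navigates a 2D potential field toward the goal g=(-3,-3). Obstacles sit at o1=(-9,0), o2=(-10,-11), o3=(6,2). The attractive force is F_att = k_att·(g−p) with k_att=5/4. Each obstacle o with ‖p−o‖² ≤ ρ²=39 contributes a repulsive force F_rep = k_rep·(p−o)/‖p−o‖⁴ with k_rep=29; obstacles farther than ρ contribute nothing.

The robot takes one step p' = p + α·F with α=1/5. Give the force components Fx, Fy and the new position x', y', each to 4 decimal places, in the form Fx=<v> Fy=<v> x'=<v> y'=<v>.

Fx=-13.6810 Fy=-12.3276 x'=5.2638 y'=4.5345

F_att = 5/4·(g−p) = 5/4·(-11,-10) = (-13.7500,-12.5000)
o1: d²=338 > ρ²=39 → inactive
o2: d²=648 > ρ²=39 → inactive
o3: d²=29 ≤ ρ²=39; F_rep = 29·(2,5)/29² = (0.0690,0.1724)
F = F_att + ΣF_rep = (-13.6810,-12.3276)
p' = p + 1/5·F = (5.2638,4.5345)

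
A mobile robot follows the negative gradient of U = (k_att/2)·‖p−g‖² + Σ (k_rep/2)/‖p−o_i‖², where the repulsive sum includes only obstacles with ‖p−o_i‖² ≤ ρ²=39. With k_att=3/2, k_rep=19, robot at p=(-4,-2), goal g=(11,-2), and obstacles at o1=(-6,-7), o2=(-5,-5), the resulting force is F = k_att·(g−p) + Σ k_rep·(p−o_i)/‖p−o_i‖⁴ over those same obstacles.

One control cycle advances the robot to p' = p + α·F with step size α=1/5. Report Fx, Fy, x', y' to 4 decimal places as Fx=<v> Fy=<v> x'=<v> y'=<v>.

Fx=22.7352 Fy=0.6830 x'=0.5470 y'=-1.8634

F_att = 3/2·(g−p) = 3/2·(15,0) = (22.5000,0.0000)
o1: d²=29 ≤ ρ²=39; F_rep = 19·(2,5)/29² = (0.0452,0.1130)
o2: d²=10 ≤ ρ²=39; F_rep = 19·(1,3)/10² = (0.1900,0.5700)
F = F_att + ΣF_rep = (22.7352,0.6830)
p' = p + 1/5·F = (0.5470,-1.8634)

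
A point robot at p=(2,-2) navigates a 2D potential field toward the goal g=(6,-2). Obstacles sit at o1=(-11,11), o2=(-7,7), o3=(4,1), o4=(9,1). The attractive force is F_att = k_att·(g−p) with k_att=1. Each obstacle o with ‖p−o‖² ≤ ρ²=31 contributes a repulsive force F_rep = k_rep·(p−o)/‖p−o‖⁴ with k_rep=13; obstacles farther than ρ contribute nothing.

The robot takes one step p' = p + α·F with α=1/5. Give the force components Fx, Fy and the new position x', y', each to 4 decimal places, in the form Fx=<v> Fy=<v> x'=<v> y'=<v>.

Fx=3.8462 Fy=-0.2308 x'=2.7692 y'=-2.0462

F_att = 1·(g−p) = 1·(4,0) = (4.0000,0.0000)
o1: d²=338 > ρ²=31 → inactive
o2: d²=162 > ρ²=31 → inactive
o3: d²=13 ≤ ρ²=31; F_rep = 13·(-2,-3)/13² = (-0.1538,-0.2308)
o4: d²=58 > ρ²=31 → inactive
F = F_att + ΣF_rep = (3.8462,-0.2308)
p' = p + 1/5·F = (2.7692,-2.0462)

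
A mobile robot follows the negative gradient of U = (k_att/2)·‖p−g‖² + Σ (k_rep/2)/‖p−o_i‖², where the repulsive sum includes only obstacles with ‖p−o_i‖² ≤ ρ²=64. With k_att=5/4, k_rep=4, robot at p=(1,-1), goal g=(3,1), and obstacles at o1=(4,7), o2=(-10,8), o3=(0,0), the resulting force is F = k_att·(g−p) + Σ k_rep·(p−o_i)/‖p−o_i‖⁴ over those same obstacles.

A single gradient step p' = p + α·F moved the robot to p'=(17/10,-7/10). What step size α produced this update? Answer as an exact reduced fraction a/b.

F_att = 5/4·(g−p) = 5/4·(2,2) = (2.5000,2.5000)
o1: d²=73 > ρ²=64 → inactive
o2: d²=202 > ρ²=64 → inactive
o3: d²=2 ≤ ρ²=64; F_rep = 4·(1,-1)/2² = (1.0000,-1.0000)
F = F_att + ΣF_rep = (3.5000,1.5000)
Δp = p'−p = (0.7000,0.3000); α = Δx/Fx = (7/10) / (7/2) = 1/5
check: Δy/Fy = (3/10) / (3/2) = 1/5 ✓

α = 1/5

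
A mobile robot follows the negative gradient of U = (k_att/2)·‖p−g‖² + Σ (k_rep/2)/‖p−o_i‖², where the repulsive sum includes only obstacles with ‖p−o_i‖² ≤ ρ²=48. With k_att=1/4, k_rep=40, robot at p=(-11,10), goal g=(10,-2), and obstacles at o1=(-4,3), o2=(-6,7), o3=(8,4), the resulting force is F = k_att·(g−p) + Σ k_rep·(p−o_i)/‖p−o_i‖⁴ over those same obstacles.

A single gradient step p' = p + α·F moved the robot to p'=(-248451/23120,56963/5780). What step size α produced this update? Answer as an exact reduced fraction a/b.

α = 1/20

F_att = 1/4·(g−p) = 1/4·(21,-12) = (5.2500,-3.0000)
o1: d²=98 > ρ²=48 → inactive
o2: d²=34 ≤ ρ²=48; F_rep = 40·(-5,3)/34² = (-0.1730,0.1038)
o3: d²=397 > ρ²=48 → inactive
F = F_att + ΣF_rep = (5.0770,-2.8962)
Δp = p'−p = (0.2538,-0.1448); α = Δx/Fx = (5869/23120) / (5869/1156) = 1/20
check: Δy/Fy = (-837/5780) / (-837/289) = 1/20 ✓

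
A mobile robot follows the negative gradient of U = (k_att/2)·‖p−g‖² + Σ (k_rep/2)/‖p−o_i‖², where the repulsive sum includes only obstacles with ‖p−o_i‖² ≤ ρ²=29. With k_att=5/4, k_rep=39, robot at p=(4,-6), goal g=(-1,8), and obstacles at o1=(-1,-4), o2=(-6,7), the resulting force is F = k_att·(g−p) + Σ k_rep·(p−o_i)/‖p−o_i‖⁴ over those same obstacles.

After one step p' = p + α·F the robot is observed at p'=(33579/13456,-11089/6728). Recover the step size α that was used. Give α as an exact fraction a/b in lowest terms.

α = 1/4

F_att = 5/4·(g−p) = 5/4·(-5,14) = (-6.2500,17.5000)
o1: d²=29 ≤ ρ²=29; F_rep = 39·(5,-2)/29² = (0.2319,-0.0927)
o2: d²=269 > ρ²=29 → inactive
F = F_att + ΣF_rep = (-6.0181,17.4073)
Δp = p'−p = (-1.5045,4.3518); α = Δx/Fx = (-20245/13456) / (-20245/3364) = 1/4
check: Δy/Fy = (29279/6728) / (29279/1682) = 1/4 ✓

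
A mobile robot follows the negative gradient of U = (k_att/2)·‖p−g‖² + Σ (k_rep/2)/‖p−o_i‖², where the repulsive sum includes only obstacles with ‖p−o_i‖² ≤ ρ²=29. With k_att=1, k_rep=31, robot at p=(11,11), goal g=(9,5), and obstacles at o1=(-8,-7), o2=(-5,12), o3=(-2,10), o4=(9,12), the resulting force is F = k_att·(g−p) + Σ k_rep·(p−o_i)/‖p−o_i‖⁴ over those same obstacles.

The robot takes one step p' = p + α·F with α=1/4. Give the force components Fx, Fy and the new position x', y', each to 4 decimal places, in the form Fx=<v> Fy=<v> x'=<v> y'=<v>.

Fx=0.4800 Fy=-7.2400 x'=11.1200 y'=9.1900

F_att = 1·(g−p) = 1·(-2,-6) = (-2.0000,-6.0000)
o1: d²=685 > ρ²=29 → inactive
o2: d²=257 > ρ²=29 → inactive
o3: d²=170 > ρ²=29 → inactive
o4: d²=5 ≤ ρ²=29; F_rep = 31·(2,-1)/5² = (2.4800,-1.2400)
F = F_att + ΣF_rep = (0.4800,-7.2400)
p' = p + 1/4·F = (11.1200,9.1900)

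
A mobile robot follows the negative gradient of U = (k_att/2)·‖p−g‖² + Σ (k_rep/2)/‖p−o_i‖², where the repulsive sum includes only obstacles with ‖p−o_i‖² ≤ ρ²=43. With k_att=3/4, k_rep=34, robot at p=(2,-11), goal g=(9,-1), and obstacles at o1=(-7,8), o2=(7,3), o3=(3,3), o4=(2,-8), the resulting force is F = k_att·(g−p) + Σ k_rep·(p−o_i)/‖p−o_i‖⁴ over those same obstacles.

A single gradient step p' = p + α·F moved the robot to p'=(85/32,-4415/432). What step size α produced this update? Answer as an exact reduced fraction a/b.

α = 1/8

F_att = 3/4·(g−p) = 3/4·(7,10) = (5.2500,7.5000)
o1: d²=442 > ρ²=43 → inactive
o2: d²=221 > ρ²=43 → inactive
o3: d²=197 > ρ²=43 → inactive
o4: d²=9 ≤ ρ²=43; F_rep = 34·(0,-3)/9² = (0.0000,-1.2593)
F = F_att + ΣF_rep = (5.2500,6.2407)
Δp = p'−p = (0.6562,0.7801); α = Δx/Fx = (21/32) / (21/4) = 1/8
check: Δy/Fy = (337/432) / (337/54) = 1/8 ✓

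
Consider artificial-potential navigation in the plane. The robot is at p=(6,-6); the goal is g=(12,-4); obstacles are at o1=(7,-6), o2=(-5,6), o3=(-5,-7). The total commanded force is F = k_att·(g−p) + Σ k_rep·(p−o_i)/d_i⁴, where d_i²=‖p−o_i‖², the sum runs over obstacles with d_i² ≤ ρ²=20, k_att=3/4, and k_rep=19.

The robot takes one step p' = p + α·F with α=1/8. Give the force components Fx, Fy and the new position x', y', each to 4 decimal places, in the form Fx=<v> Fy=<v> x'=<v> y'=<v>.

Fx=-14.5000 Fy=1.5000 x'=4.1875 y'=-5.8125

F_att = 3/4·(g−p) = 3/4·(6,2) = (4.5000,1.5000)
o1: d²=1 ≤ ρ²=20; F_rep = 19·(-1,0)/1² = (-19.0000,0.0000)
o2: d²=265 > ρ²=20 → inactive
o3: d²=122 > ρ²=20 → inactive
F = F_att + ΣF_rep = (-14.5000,1.5000)
p' = p + 1/8·F = (4.1875,-5.8125)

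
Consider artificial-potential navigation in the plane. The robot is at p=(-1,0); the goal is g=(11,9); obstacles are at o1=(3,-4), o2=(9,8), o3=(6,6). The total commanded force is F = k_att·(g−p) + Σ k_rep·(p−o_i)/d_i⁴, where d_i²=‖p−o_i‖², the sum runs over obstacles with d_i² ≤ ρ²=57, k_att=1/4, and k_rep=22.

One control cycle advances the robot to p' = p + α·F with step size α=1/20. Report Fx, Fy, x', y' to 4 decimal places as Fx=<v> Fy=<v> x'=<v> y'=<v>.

Fx=2.9141 Fy=2.3359 x'=-0.8543 y'=0.1168

F_att = 1/4·(g−p) = 1/4·(12,9) = (3.0000,2.2500)
o1: d²=32 ≤ ρ²=57; F_rep = 22·(-4,4)/32² = (-0.0859,0.0859)
o2: d²=164 > ρ²=57 → inactive
o3: d²=85 > ρ²=57 → inactive
F = F_att + ΣF_rep = (2.9141,2.3359)
p' = p + 1/20·F = (-0.8543,0.1168)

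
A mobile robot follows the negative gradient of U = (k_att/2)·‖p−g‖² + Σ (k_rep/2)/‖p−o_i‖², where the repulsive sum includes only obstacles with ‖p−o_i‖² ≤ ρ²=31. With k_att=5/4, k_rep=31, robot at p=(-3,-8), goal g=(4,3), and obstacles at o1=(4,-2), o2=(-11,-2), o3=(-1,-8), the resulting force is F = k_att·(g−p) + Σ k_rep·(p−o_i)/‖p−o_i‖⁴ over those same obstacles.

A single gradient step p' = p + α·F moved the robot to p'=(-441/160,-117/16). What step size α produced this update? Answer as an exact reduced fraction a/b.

F_att = 5/4·(g−p) = 5/4·(7,11) = (8.7500,13.7500)
o1: d²=85 > ρ²=31 → inactive
o2: d²=100 > ρ²=31 → inactive
o3: d²=4 ≤ ρ²=31; F_rep = 31·(-2,0)/4² = (-3.8750,0.0000)
F = F_att + ΣF_rep = (4.8750,13.7500)
Δp = p'−p = (0.2437,0.6875); α = Δx/Fx = (39/160) / (39/8) = 1/20
check: Δy/Fy = (11/16) / (55/4) = 1/20 ✓

α = 1/20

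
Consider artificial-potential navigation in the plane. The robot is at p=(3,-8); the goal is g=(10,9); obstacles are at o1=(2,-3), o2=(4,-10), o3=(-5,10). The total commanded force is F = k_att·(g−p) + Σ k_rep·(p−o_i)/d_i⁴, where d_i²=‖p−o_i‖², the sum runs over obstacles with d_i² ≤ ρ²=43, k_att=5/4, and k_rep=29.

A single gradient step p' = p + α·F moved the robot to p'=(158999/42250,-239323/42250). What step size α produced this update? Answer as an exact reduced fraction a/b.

F_att = 5/4·(g−p) = 5/4·(7,17) = (8.7500,21.2500)
o1: d²=26 ≤ ρ²=43; F_rep = 29·(1,-5)/26² = (0.0429,-0.2145)
o2: d²=5 ≤ ρ²=43; F_rep = 29·(-1,2)/5² = (-1.1600,2.3200)
o3: d²=388 > ρ²=43 → inactive
F = F_att + ΣF_rep = (7.6329,23.3555)
Δp = p'−p = (0.7633,2.3356); α = Δx/Fx = (32249/42250) / (32249/4225) = 1/10
check: Δy/Fy = (98677/42250) / (98677/4225) = 1/10 ✓

α = 1/10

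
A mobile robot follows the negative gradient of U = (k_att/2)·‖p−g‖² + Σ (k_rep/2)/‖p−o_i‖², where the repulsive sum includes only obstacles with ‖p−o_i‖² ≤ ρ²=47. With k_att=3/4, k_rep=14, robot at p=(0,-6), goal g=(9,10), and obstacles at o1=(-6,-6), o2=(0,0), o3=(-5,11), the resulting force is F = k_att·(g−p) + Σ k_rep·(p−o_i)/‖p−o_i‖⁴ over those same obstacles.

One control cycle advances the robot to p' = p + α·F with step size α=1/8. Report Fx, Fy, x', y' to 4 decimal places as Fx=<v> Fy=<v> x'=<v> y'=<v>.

Fx=6.8148 Fy=11.9352 x'=0.8519 y'=-4.5081

F_att = 3/4·(g−p) = 3/4·(9,16) = (6.7500,12.0000)
o1: d²=36 ≤ ρ²=47; F_rep = 14·(6,0)/36² = (0.0648,0.0000)
o2: d²=36 ≤ ρ²=47; F_rep = 14·(0,-6)/36² = (0.0000,-0.0648)
o3: d²=314 > ρ²=47 → inactive
F = F_att + ΣF_rep = (6.8148,11.9352)
p' = p + 1/8·F = (0.8519,-4.5081)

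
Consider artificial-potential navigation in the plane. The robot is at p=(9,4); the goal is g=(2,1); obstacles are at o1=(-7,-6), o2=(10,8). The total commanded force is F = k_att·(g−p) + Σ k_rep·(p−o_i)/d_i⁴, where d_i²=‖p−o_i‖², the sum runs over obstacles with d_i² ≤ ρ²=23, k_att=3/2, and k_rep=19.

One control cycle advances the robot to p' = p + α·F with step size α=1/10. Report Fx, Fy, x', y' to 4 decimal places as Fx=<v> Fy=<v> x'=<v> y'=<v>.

F_att = 3/2·(g−p) = 3/2·(-7,-3) = (-10.5000,-4.5000)
o1: d²=356 > ρ²=23 → inactive
o2: d²=17 ≤ ρ²=23; F_rep = 19·(-1,-4)/17² = (-0.0657,-0.2630)
F = F_att + ΣF_rep = (-10.5657,-4.7630)
p' = p + 1/10·F = (7.9434,3.5237)

Fx=-10.5657 Fy=-4.7630 x'=7.9434 y'=3.5237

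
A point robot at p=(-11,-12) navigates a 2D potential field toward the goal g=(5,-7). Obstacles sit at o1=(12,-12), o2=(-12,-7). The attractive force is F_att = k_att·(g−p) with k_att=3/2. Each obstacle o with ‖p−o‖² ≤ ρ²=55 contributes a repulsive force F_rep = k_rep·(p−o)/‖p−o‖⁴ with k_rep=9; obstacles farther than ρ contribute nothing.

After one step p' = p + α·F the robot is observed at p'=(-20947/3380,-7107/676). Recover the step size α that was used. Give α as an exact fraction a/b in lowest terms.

α = 1/5

F_att = 3/2·(g−p) = 3/2·(16,5) = (24.0000,7.5000)
o1: d²=529 > ρ²=55 → inactive
o2: d²=26 ≤ ρ²=55; F_rep = 9·(1,-5)/26² = (0.0133,-0.0666)
F = F_att + ΣF_rep = (24.0133,7.4334)
Δp = p'−p = (4.8027,1.4867); α = Δx/Fx = (16233/3380) / (16233/676) = 1/5
check: Δy/Fy = (1005/676) / (5025/676) = 1/5 ✓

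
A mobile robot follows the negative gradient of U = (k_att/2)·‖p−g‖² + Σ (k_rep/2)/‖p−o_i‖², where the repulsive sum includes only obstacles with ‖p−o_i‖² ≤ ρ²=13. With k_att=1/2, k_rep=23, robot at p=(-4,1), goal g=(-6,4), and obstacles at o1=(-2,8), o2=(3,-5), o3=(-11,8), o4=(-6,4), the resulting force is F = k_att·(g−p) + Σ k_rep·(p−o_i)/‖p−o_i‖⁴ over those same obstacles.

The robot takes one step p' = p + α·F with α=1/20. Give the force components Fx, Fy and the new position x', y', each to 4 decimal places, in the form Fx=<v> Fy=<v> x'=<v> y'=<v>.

Fx=-0.7278 Fy=1.0917 x'=-4.0364 y'=1.0546

F_att = 1/2·(g−p) = 1/2·(-2,3) = (-1.0000,1.5000)
o1: d²=53 > ρ²=13 → inactive
o2: d²=85 > ρ²=13 → inactive
o3: d²=98 > ρ²=13 → inactive
o4: d²=13 ≤ ρ²=13; F_rep = 23·(2,-3)/13² = (0.2722,-0.4083)
F = F_att + ΣF_rep = (-0.7278,1.0917)
p' = p + 1/20·F = (-4.0364,1.0546)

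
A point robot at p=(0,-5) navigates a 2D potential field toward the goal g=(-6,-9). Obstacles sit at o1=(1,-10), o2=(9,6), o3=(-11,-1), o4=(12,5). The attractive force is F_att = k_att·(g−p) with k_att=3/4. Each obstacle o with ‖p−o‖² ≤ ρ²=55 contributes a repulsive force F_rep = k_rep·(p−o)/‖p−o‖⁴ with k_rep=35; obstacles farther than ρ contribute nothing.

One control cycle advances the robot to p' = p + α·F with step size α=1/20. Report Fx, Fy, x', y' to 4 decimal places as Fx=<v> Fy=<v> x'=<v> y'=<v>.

F_att = 3/4·(g−p) = 3/4·(-6,-4) = (-4.5000,-3.0000)
o1: d²=26 ≤ ρ²=55; F_rep = 35·(-1,5)/26² = (-0.0518,0.2589)
o2: d²=202 > ρ²=55 → inactive
o3: d²=137 > ρ²=55 → inactive
o4: d²=244 > ρ²=55 → inactive
F = F_att + ΣF_rep = (-4.5518,-2.7411)
p' = p + 1/20·F = (-0.2276,-5.1371)

Fx=-4.5518 Fy=-2.7411 x'=-0.2276 y'=-5.1371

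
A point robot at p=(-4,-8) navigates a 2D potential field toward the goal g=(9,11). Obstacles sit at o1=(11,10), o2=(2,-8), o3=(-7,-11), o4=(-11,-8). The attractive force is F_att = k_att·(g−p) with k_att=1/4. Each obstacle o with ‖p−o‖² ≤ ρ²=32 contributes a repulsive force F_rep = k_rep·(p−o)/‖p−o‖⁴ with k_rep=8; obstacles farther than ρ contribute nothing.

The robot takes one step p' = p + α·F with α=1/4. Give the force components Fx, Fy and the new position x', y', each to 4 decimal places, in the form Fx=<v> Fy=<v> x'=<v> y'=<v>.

Fx=3.3241 Fy=4.8241 x'=-3.1690 y'=-6.7940

F_att = 1/4·(g−p) = 1/4·(13,19) = (3.2500,4.7500)
o1: d²=549 > ρ²=32 → inactive
o2: d²=36 > ρ²=32 → inactive
o3: d²=18 ≤ ρ²=32; F_rep = 8·(3,3)/18² = (0.0741,0.0741)
o4: d²=49 > ρ²=32 → inactive
F = F_att + ΣF_rep = (3.3241,4.8241)
p' = p + 1/4·F = (-3.1690,-6.7940)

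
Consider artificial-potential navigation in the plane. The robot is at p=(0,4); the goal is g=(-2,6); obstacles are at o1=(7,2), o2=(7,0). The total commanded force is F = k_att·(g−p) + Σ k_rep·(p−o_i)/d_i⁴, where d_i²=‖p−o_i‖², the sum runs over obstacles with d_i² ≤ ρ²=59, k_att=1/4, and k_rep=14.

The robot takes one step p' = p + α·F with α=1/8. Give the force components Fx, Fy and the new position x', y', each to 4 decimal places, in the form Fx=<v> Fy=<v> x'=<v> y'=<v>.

Fx=-0.5349 Fy=0.5100 x'=-0.0669 y'=4.0637

F_att = 1/4·(g−p) = 1/4·(-2,2) = (-0.5000,0.5000)
o1: d²=53 ≤ ρ²=59; F_rep = 14·(-7,2)/53² = (-0.0349,0.0100)
o2: d²=65 > ρ²=59 → inactive
F = F_att + ΣF_rep = (-0.5349,0.5100)
p' = p + 1/8·F = (-0.0669,4.0637)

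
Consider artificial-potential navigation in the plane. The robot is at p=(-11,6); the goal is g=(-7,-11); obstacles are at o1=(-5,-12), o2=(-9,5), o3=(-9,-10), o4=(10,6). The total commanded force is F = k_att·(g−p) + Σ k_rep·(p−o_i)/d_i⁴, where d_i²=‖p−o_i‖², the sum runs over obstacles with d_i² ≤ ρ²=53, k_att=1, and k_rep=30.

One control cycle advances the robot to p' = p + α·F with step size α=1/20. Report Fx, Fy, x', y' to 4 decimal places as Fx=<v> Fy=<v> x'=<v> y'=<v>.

Fx=1.6000 Fy=-15.8000 x'=-10.9200 y'=5.2100

F_att = 1·(g−p) = 1·(4,-17) = (4.0000,-17.0000)
o1: d²=360 > ρ²=53 → inactive
o2: d²=5 ≤ ρ²=53; F_rep = 30·(-2,1)/5² = (-2.4000,1.2000)
o3: d²=260 > ρ²=53 → inactive
o4: d²=441 > ρ²=53 → inactive
F = F_att + ΣF_rep = (1.6000,-15.8000)
p' = p + 1/20·F = (-10.9200,5.2100)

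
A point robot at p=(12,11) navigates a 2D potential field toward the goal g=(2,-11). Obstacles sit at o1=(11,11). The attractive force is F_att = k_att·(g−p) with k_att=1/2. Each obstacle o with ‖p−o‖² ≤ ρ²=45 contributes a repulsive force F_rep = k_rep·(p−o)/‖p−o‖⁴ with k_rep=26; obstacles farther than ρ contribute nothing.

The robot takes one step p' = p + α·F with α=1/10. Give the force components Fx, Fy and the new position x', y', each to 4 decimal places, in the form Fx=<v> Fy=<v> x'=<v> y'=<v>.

Fx=21.0000 Fy=-11.0000 x'=14.1000 y'=9.9000

F_att = 1/2·(g−p) = 1/2·(-10,-22) = (-5.0000,-11.0000)
o1: d²=1 ≤ ρ²=45; F_rep = 26·(1,0)/1² = (26.0000,0.0000)
F = F_att + ΣF_rep = (21.0000,-11.0000)
p' = p + 1/10·F = (14.1000,9.9000)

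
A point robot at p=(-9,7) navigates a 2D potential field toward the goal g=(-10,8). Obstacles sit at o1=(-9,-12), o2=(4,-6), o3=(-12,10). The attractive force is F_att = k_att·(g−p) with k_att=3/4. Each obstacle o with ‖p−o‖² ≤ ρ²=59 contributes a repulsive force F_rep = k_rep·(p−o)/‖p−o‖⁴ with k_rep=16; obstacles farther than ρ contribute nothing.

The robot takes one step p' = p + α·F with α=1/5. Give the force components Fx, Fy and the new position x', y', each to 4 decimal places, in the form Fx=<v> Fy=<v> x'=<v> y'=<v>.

F_att = 3/4·(g−p) = 3/4·(-1,1) = (-0.7500,0.7500)
o1: d²=361 > ρ²=59 → inactive
o2: d²=338 > ρ²=59 → inactive
o3: d²=18 ≤ ρ²=59; F_rep = 16·(3,-3)/18² = (0.1481,-0.1481)
F = F_att + ΣF_rep = (-0.6019,0.6019)
p' = p + 1/5·F = (-9.1204,7.1204)

Fx=-0.6019 Fy=0.6019 x'=-9.1204 y'=7.1204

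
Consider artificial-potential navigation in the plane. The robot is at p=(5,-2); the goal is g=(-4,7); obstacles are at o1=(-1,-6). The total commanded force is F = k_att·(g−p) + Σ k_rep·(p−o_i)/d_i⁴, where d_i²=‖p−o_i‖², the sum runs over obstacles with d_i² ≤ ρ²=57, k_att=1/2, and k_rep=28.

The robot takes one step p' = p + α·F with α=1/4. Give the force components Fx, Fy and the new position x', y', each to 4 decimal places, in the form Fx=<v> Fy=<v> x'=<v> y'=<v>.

Fx=-4.4379 Fy=4.5414 x'=3.8905 y'=-0.8646

F_att = 1/2·(g−p) = 1/2·(-9,9) = (-4.5000,4.5000)
o1: d²=52 ≤ ρ²=57; F_rep = 28·(6,4)/52² = (0.0621,0.0414)
F = F_att + ΣF_rep = (-4.4379,4.5414)
p' = p + 1/4·F = (3.8905,-0.8646)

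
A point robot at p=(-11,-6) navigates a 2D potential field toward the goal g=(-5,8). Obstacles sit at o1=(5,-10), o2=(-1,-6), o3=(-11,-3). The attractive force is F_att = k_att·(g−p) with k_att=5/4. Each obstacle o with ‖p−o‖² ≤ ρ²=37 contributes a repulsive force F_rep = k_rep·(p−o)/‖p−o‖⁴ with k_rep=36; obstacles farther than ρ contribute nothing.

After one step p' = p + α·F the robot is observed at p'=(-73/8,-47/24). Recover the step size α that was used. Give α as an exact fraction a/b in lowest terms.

F_att = 5/4·(g−p) = 5/4·(6,14) = (7.5000,17.5000)
o1: d²=272 > ρ²=37 → inactive
o2: d²=100 > ρ²=37 → inactive
o3: d²=9 ≤ ρ²=37; F_rep = 36·(0,-3)/9² = (0.0000,-1.3333)
F = F_att + ΣF_rep = (7.5000,16.1667)
Δp = p'−p = (1.8750,4.0417); α = Δx/Fx = (15/8) / (15/2) = 1/4
check: Δy/Fy = (97/24) / (97/6) = 1/4 ✓

α = 1/4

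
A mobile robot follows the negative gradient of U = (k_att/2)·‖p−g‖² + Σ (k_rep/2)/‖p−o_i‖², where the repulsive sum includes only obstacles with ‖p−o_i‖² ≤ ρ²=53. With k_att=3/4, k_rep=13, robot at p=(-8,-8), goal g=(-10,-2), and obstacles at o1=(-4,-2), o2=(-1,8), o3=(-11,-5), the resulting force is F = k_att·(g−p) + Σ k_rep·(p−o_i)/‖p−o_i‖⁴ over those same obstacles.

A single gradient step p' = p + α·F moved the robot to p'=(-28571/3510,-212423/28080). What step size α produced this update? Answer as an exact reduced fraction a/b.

α = 1/10

F_att = 3/4·(g−p) = 3/4·(-2,6) = (-1.5000,4.5000)
o1: d²=52 ≤ ρ²=53; F_rep = 13·(-4,-6)/52² = (-0.0192,-0.0288)
o2: d²=305 > ρ²=53 → inactive
o3: d²=18 ≤ ρ²=53; F_rep = 13·(3,-3)/18² = (0.1204,-0.1204)
F = F_att + ΣF_rep = (-1.3989,4.3508)
Δp = p'−p = (-0.1399,0.4351); α = Δx/Fx = (-491/3510) / (-491/351) = 1/10
check: Δy/Fy = (12217/28080) / (12217/2808) = 1/10 ✓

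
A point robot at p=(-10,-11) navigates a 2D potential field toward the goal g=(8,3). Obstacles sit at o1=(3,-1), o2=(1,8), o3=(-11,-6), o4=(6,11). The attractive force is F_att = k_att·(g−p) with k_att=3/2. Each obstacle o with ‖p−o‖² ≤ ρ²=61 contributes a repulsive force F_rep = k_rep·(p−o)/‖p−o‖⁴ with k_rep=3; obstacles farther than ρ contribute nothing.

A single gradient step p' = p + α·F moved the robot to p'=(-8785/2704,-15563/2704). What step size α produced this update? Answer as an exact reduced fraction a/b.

F_att = 3/2·(g−p) = 3/2·(18,14) = (27.0000,21.0000)
o1: d²=269 > ρ²=61 → inactive
o2: d²=482 > ρ²=61 → inactive
o3: d²=26 ≤ ρ²=61; F_rep = 3·(1,-5)/26² = (0.0044,-0.0222)
o4: d²=740 > ρ²=61 → inactive
F = F_att + ΣF_rep = (27.0044,20.9778)
Δp = p'−p = (6.7511,5.2445); α = Δx/Fx = (18255/2704) / (18255/676) = 1/4
check: Δy/Fy = (14181/2704) / (14181/676) = 1/4 ✓

α = 1/4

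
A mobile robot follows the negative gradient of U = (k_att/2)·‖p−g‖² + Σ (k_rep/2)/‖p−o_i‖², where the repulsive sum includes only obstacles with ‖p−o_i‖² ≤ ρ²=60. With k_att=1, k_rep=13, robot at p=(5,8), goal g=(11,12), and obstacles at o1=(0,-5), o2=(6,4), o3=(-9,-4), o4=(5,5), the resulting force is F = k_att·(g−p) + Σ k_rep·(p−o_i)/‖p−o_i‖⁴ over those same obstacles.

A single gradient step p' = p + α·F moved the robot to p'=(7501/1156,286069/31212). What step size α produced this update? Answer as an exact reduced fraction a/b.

α = 1/4

F_att = 1·(g−p) = 1·(6,4) = (6.0000,4.0000)
o1: d²=194 > ρ²=60 → inactive
o2: d²=17 ≤ ρ²=60; F_rep = 13·(-1,4)/17² = (-0.0450,0.1799)
o3: d²=340 > ρ²=60 → inactive
o4: d²=9 ≤ ρ²=60; F_rep = 13·(0,3)/9² = (0.0000,0.4815)
F = F_att + ΣF_rep = (5.9550,4.6614)
Δp = p'−p = (1.4888,1.1654); α = Δx/Fx = (1721/1156) / (1721/289) = 1/4
check: Δy/Fy = (36373/31212) / (36373/7803) = 1/4 ✓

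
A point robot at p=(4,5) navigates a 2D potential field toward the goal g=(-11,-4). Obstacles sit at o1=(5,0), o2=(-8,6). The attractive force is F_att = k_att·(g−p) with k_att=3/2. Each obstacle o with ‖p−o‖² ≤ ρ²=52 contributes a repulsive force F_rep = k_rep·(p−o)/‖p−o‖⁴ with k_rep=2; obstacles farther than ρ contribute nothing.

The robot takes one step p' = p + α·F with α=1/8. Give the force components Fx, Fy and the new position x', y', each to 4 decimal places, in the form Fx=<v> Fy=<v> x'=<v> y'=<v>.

Fx=-22.5030 Fy=-13.4852 x'=1.1871 y'=3.3143

F_att = 3/2·(g−p) = 3/2·(-15,-9) = (-22.5000,-13.5000)
o1: d²=26 ≤ ρ²=52; F_rep = 2·(-1,5)/26² = (-0.0030,0.0148)
o2: d²=145 > ρ²=52 → inactive
F = F_att + ΣF_rep = (-22.5030,-13.4852)
p' = p + 1/8·F = (1.1871,3.3143)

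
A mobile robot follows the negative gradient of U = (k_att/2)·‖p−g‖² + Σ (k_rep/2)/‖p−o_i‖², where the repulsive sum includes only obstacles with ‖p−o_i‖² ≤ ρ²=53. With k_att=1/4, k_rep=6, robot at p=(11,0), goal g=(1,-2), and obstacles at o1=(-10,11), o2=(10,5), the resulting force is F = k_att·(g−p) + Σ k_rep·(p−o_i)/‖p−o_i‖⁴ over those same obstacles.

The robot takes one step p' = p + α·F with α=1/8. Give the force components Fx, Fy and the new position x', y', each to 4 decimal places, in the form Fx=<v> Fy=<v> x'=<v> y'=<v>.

Fx=-2.4911 Fy=-0.5444 x'=10.6886 y'=-0.0680

F_att = 1/4·(g−p) = 1/4·(-10,-2) = (-2.5000,-0.5000)
o1: d²=562 > ρ²=53 → inactive
o2: d²=26 ≤ ρ²=53; F_rep = 6·(1,-5)/26² = (0.0089,-0.0444)
F = F_att + ΣF_rep = (-2.4911,-0.5444)
p' = p + 1/8·F = (10.6886,-0.0680)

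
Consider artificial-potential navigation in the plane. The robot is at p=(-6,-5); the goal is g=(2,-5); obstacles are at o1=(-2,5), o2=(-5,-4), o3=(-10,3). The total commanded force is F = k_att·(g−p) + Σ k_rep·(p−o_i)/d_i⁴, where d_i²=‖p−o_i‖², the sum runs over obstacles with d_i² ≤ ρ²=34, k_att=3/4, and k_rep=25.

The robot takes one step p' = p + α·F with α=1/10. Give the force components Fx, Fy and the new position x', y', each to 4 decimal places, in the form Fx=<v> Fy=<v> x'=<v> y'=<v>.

Fx=-0.2500 Fy=-6.2500 x'=-6.0250 y'=-5.6250

F_att = 3/4·(g−p) = 3/4·(8,0) = (6.0000,0.0000)
o1: d²=116 > ρ²=34 → inactive
o2: d²=2 ≤ ρ²=34; F_rep = 25·(-1,-1)/2² = (-6.2500,-6.2500)
o3: d²=80 > ρ²=34 → inactive
F = F_att + ΣF_rep = (-0.2500,-6.2500)
p' = p + 1/10·F = (-6.0250,-5.6250)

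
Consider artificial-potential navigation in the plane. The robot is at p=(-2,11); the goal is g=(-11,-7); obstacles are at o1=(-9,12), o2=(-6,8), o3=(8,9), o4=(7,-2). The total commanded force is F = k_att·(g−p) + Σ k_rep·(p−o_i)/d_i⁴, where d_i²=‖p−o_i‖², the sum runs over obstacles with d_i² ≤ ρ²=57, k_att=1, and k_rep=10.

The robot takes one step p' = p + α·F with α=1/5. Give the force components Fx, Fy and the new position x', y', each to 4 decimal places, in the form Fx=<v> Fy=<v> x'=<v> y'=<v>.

Fx=-8.9080 Fy=-17.9560 x'=-3.7816 y'=7.4088

F_att = 1·(g−p) = 1·(-9,-18) = (-9.0000,-18.0000)
o1: d²=50 ≤ ρ²=57; F_rep = 10·(7,-1)/50² = (0.0280,-0.0040)
o2: d²=25 ≤ ρ²=57; F_rep = 10·(4,3)/25² = (0.0640,0.0480)
o3: d²=104 > ρ²=57 → inactive
o4: d²=250 > ρ²=57 → inactive
F = F_att + ΣF_rep = (-8.9080,-17.9560)
p' = p + 1/5·F = (-3.7816,7.4088)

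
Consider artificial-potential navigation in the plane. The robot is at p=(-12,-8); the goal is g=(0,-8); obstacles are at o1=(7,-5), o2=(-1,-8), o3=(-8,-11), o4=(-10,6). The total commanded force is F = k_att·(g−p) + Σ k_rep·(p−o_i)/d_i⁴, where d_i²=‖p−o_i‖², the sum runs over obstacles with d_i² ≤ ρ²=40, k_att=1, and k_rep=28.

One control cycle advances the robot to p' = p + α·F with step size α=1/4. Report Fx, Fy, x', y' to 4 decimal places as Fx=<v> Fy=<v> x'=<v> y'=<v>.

F_att = 1·(g−p) = 1·(12,0) = (12.0000,0.0000)
o1: d²=370 > ρ²=40 → inactive
o2: d²=121 > ρ²=40 → inactive
o3: d²=25 ≤ ρ²=40; F_rep = 28·(-4,3)/25² = (-0.1792,0.1344)
o4: d²=200 > ρ²=40 → inactive
F = F_att + ΣF_rep = (11.8208,0.1344)
p' = p + 1/4·F = (-9.0448,-7.9664)

Fx=11.8208 Fy=0.1344 x'=-9.0448 y'=-7.9664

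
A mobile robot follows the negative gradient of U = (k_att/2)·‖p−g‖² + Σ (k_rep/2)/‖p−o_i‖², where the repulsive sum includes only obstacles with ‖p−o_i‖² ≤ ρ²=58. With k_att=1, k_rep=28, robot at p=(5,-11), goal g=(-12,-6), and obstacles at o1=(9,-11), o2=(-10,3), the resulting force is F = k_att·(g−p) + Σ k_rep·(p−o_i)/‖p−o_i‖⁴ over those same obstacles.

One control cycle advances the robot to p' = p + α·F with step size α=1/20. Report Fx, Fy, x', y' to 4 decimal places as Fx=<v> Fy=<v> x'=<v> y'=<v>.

F_att = 1·(g−p) = 1·(-17,5) = (-17.0000,5.0000)
o1: d²=16 ≤ ρ²=58; F_rep = 28·(-4,0)/16² = (-0.4375,0.0000)
o2: d²=421 > ρ²=58 → inactive
F = F_att + ΣF_rep = (-17.4375,5.0000)
p' = p + 1/20·F = (4.1281,-10.7500)

Fx=-17.4375 Fy=5.0000 x'=4.1281 y'=-10.7500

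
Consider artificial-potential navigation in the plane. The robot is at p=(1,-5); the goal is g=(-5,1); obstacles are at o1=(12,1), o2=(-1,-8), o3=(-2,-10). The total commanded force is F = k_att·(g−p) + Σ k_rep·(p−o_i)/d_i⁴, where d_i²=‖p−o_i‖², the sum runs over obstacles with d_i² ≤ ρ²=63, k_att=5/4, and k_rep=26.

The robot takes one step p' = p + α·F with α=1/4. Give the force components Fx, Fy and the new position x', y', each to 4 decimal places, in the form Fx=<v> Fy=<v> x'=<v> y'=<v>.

F_att = 5/4·(g−p) = 5/4·(-6,6) = (-7.5000,7.5000)
o1: d²=157 > ρ²=63 → inactive
o2: d²=13 ≤ ρ²=63; F_rep = 26·(2,3)/13² = (0.3077,0.4615)
o3: d²=34 ≤ ρ²=63; F_rep = 26·(3,5)/34² = (0.0675,0.1125)
F = F_att + ΣF_rep = (-7.1248,8.0740)
p' = p + 1/4·F = (-0.7812,-2.9815)

Fx=-7.1248 Fy=8.0740 x'=-0.7812 y'=-2.9815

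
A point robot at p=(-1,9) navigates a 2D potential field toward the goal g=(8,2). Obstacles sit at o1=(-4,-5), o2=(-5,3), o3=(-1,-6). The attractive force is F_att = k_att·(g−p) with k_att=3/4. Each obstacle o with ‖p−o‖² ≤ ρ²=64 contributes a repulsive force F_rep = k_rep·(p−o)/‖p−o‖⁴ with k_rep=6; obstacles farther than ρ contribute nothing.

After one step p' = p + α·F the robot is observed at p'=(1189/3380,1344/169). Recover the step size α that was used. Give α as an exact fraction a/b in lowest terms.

F_att = 3/4·(g−p) = 3/4·(9,-7) = (6.7500,-5.2500)
o1: d²=205 > ρ²=64 → inactive
o2: d²=52 ≤ ρ²=64; F_rep = 6·(4,6)/52² = (0.0089,0.0133)
o3: d²=225 > ρ²=64 → inactive
F = F_att + ΣF_rep = (6.7589,-5.2367)
Δp = p'−p = (1.3518,-1.0473); α = Δx/Fx = (4569/3380) / (4569/676) = 1/5
check: Δy/Fy = (-177/169) / (-885/169) = 1/5 ✓

α = 1/5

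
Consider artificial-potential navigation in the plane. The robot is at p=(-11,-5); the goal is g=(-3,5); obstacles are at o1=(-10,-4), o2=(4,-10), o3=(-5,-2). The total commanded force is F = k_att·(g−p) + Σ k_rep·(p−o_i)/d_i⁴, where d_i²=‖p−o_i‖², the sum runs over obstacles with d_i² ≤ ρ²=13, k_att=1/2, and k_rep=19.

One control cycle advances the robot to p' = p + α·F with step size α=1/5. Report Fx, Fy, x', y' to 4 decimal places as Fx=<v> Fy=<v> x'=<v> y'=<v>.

Fx=-0.7500 Fy=0.2500 x'=-11.1500 y'=-4.9500

F_att = 1/2·(g−p) = 1/2·(8,10) = (4.0000,5.0000)
o1: d²=2 ≤ ρ²=13; F_rep = 19·(-1,-1)/2² = (-4.7500,-4.7500)
o2: d²=250 > ρ²=13 → inactive
o3: d²=45 > ρ²=13 → inactive
F = F_att + ΣF_rep = (-0.7500,0.2500)
p' = p + 1/5·F = (-11.1500,-4.9500)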